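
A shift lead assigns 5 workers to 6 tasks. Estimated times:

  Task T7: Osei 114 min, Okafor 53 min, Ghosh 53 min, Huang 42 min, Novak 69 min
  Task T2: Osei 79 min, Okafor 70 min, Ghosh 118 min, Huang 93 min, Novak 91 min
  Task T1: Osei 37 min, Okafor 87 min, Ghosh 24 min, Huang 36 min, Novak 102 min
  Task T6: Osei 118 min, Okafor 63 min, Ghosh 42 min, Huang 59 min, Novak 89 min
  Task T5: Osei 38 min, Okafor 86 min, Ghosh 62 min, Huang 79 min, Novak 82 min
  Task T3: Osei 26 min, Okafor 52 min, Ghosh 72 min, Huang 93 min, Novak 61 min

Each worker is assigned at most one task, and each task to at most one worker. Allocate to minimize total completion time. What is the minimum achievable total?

Optimal: Osei→Task T5 (38 min), Okafor→Task T6 (63 min), Ghosh→Task T1 (24 min), Huang→Task T7 (42 min), Novak→Task T3 (61 min) — total 38+63+24+42+61 = 228 min.
Swapping Okafor↔Osei (Okafor→Task T5 86 min, Osei→Task T6 118 min) adds 103.

Minimum total: 228 min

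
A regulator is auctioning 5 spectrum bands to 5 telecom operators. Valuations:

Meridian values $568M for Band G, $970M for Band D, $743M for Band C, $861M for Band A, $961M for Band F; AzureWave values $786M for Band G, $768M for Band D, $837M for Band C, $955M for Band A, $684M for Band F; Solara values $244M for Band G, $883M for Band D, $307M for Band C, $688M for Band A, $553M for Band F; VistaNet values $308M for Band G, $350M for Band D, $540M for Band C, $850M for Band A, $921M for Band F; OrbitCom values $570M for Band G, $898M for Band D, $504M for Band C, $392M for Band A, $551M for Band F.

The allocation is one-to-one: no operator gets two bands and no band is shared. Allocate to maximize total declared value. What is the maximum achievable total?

Optimal: Meridian→Band F ($961M), AzureWave→Band C ($837M), Solara→Band D ($883M), VistaNet→Band A ($850M), OrbitCom→Band G ($570M) — total 961+837+883+850+570 = $4101M.
Row-greedy (each operator in turn takes its best remaining band) gives $3588M, worse by 513.
Next-best assignment: Meridian→Band C, AzureWave→Band A, Solara→Band D, VistaNet→Band F, OrbitCom→Band G = $4072M.
No other one-to-one assignment exceeds $4101M.

Max total: $4101M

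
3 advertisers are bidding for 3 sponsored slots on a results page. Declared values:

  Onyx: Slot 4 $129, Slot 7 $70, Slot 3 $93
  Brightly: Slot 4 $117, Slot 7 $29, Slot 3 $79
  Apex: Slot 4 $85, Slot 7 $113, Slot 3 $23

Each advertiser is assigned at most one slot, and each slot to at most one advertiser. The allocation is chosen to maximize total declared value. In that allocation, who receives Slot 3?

Onyx receives Slot 3.

Optimal: Onyx→Slot 3 ($93), Brightly→Slot 4 ($117), Apex→Slot 7 ($113) — total 93+117+113 = $323.
Max-entry greedy (repeatedly take the single best remaining cell) gives $321, worse by 2.
Onyx's own top slot is Slot 4 ($129), but forcing Onyx→Slot 4 and reassigning the rest optimally gives only $321 — worse by 2.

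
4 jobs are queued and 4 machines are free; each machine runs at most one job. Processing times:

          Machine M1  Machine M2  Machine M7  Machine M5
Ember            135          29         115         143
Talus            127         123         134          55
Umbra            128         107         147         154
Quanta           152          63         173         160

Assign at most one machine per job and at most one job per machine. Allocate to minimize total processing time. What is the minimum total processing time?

Minimum total: 361 min

This is the linear assignment problem.
Optimal: Ember→Machine M7 (115 min), Talus→Machine M5 (55 min), Umbra→Machine M1 (128 min), Quanta→Machine M2 (63 min) — total 115+55+128+63 = 361 min.
Min-entry greedy (repeatedly take the single cheapest remaining cell) gives 385 min, worse by 24.
Swapping Umbra↔Talus (Umbra→Machine M5 154 min, Talus→Machine M1 127 min) adds 98.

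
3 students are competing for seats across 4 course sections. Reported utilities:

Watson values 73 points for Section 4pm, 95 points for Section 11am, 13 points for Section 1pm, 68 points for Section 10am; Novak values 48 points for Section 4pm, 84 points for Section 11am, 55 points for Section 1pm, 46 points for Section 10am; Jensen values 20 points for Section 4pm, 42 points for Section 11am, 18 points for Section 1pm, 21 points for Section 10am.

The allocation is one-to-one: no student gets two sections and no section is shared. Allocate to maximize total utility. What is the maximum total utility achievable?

Treat this as an assignment problem: match each student to one section.
Optimal: Watson→Section 4pm (73 points), Novak→Section 11am (84 points), Jensen→Section 10am (21 points) — total 73+84+21 = 178 points.
Max-entry greedy (repeatedly take the single best remaining cell) gives 171 points, worse by 7.
Next-best assignment: Watson→Section 4pm, Novak→Section 11am, Jensen→Section 1pm = 175 points.
Every other assignment is strictly worse.

Maximum total: 178 points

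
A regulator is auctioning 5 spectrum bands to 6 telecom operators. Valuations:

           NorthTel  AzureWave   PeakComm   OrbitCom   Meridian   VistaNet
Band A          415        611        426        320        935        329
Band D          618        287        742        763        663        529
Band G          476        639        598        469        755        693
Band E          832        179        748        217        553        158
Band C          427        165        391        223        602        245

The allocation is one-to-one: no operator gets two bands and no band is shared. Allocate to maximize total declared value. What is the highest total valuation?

Optimal: Meridian→Band A ($935M), OrbitCom→Band D ($763M), VistaNet→Band G ($693M), NorthTel→Band E ($832M), PeakComm→Band C ($391M) — total 935+763+693+832+391 = $3614M.
Row-greedy (each operator in turn takes its best remaining band) gives $3135M, worse by 479.
Swapping NorthTel↔VistaNet (NorthTel→Band G $476M, VistaNet→Band E $158M) loses 891.
Checked against all permutations: $3614M is optimal.

Max total: $3614M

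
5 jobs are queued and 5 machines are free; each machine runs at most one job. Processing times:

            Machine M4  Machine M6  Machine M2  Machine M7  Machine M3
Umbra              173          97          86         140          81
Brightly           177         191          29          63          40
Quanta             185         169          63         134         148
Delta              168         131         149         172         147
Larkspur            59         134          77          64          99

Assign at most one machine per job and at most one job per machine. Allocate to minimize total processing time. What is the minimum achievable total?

Min total: 397 min

Optimal: Umbra→Machine M3 (81 min), Brightly→Machine M7 (63 min), Quanta→Machine M2 (63 min), Delta→Machine M6 (131 min), Larkspur→Machine M4 (59 min) — total 81+63+63+131+59 = 397 min.
Column-greedy (each machine in turn goes to its cheapest remaining job) gives 466 min, worse by 69.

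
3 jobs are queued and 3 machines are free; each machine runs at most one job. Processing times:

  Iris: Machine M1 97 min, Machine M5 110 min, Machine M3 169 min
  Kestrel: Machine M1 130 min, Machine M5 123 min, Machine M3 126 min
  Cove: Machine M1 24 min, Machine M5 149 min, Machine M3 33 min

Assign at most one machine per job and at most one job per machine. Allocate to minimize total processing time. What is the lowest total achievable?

Min total: 253 min

Optimal: Iris→Machine M1 (97 min), Kestrel→Machine M5 (123 min), Cove→Machine M3 (33 min) — total 97+123+33 = 253 min.
Column-greedy (each machine in turn goes to its cheapest remaining job) gives 260 min, worse by 7.
Swapping Cove↔Iris (Cove→Machine M1 24 min, Iris→Machine M3 169 min) adds 63.
Checked against all permutations: 253 min is optimal.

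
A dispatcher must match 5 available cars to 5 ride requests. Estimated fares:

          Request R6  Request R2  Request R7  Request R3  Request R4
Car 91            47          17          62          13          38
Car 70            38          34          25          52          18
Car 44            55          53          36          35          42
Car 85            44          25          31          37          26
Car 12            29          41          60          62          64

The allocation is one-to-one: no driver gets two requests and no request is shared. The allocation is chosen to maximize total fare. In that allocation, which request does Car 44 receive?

Car 44 receives Request R2.

Optimal: Car 91→Request R7 ($62), Car 70→Request R3 ($52), Car 44→Request R2 ($53), Car 85→Request R6 ($44), Car 12→Request R4 ($64) — total 62+52+53+44+64 = $275.
Column-greedy (each request in turn goes to its best remaining driver) gives $236, worse by 39.
Next-best assignment: Car 91→Request R7, Car 70→Request R3, Car 44→Request R6, Car 85→Request R2, Car 12→Request R4 = $258.
Car 44's own top request is Request R6 ($55), but forcing Car 44→Request R6 and reassigning the rest optimally gives only $258 — worse by 17.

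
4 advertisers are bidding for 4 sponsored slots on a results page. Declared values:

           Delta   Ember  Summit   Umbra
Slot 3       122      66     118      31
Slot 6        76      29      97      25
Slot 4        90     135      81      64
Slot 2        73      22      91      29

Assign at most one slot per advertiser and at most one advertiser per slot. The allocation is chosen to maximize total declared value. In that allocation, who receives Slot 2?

Umbra receives Slot 2.

Optimal: Delta→Slot 3 ($122), Ember→Slot 4 ($135), Summit→Slot 6 ($97), Umbra→Slot 2 ($29) — total 122+135+97+29 = $383.
Swapping Ember↔Delta (Ember→Slot 3 $66, Delta→Slot 4 $90) loses 101.
Umbra's own top slot is Slot 4 ($64), but forcing Umbra→Slot 4 and reassigning the rest optimally gives only $306 — worse by 77.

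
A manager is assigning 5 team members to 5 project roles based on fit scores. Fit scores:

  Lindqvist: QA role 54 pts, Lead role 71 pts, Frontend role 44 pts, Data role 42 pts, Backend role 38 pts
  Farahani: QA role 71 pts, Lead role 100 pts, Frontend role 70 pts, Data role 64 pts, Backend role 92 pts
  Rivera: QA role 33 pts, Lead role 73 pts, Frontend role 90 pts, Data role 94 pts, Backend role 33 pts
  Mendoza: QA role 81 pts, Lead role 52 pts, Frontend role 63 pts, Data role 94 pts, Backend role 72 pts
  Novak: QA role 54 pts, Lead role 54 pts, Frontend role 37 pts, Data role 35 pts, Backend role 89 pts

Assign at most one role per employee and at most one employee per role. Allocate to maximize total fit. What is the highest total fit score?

Max total: 427 pts

Optimal: Lindqvist→QA role (54 pts), Farahani→Lead role (100 pts), Rivera→Frontend role (90 pts), Mendoza→Data role (94 pts), Novak→Backend role (89 pts) — total 54+100+90+94+89 = 427 pts.
Column-greedy (each role in turn goes to its best remaining employee) gives 402 pts, worse by 25.
Swapping Novak↔Rivera (Novak→Frontend role 37 pts, Rivera→Backend role 33 pts) loses 109.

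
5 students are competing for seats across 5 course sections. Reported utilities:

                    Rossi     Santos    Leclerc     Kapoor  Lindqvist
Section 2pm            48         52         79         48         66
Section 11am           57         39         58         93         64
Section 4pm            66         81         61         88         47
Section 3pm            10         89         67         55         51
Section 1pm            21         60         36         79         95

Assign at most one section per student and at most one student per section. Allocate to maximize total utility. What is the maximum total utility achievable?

This is a one-to-one assignment (maximum-weight bipartite matching).
Optimal: Rossi→Section 4pm (66 points), Santos→Section 3pm (89 points), Leclerc→Section 2pm (79 points), Kapoor→Section 11am (93 points), Lindqvist→Section 1pm (95 points) — total 66+89+79+93+95 = 422 points.
Next-best assignment: Rossi→Section 11am, Santos→Section 3pm, Leclerc→Section 2pm, Kapoor→Section 4pm, Lindqvist→Section 1pm = 408 points.
Checked against all permutations: 422 points is optimal.

Max total: 422 points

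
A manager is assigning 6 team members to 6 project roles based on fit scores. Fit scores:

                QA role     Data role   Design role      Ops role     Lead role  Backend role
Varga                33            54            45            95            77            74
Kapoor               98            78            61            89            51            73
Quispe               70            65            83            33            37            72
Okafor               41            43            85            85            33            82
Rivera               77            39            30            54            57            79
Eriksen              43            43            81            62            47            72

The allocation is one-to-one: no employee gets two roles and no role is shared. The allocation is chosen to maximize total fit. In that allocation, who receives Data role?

Optimal: Varga→Lead role (77 pts), Kapoor→QA role (98 pts), Quispe→Data role (65 pts), Okafor→Ops role (85 pts), Rivera→Backend role (79 pts), Eriksen→Design role (81 pts) — total 77+98+65+85+79+81 = 485 pts.
Row-greedy (each employee in turn takes its best remaining role) gives 458 pts, worse by 27.
Next-best assignment: Varga→Ops role, Kapoor→QA role, Quispe→Data role, Okafor→Backend role, Rivera→Lead role, Eriksen→Design role = 478 pts.
No other one-to-one assignment exceeds 485 pts.
Quispe's own top role is Design role (83 pts), but forcing Quispe→Design role and reassigning the rest optimally gives only 472 pts — worse by 13.

Quispe receives Data role.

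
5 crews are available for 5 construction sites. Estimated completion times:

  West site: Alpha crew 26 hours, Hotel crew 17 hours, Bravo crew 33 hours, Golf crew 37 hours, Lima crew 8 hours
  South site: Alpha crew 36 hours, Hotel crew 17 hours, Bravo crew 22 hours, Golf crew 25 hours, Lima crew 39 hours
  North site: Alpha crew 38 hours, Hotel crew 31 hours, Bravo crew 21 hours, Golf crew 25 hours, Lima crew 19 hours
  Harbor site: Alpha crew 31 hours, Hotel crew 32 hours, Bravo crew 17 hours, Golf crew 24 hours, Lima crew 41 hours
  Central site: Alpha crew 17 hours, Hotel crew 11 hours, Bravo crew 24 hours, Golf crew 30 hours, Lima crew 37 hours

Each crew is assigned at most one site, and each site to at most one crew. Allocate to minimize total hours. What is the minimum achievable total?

Min total: 84 hours

Optimal: Alpha crew→Central site (17 hours), Hotel crew→South site (17 hours), Bravo crew→Harbor site (17 hours), Golf crew→North site (25 hours), Lima crew→West site (8 hours) — total 17+17+17+25+8 = 84 hours.
Row-greedy (each crew in turn takes its cheapest remaining site) gives 95 hours, worse by 11.
Every other assignment is strictly worse.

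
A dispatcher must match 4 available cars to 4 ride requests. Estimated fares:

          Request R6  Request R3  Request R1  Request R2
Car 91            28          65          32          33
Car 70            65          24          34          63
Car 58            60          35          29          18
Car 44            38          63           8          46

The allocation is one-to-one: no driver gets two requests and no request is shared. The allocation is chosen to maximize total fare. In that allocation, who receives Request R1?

Car 91 receives Request R1.

Optimal: Car 91→Request R1 ($32), Car 70→Request R2 ($63), Car 58→Request R6 ($60), Car 44→Request R3 ($63) — total 32+63+60+63 = $218.
Car 91's own top request is Request R3 ($65), but forcing Car 91→Request R3 and reassigning the rest optimally gives only $205 — worse by 13.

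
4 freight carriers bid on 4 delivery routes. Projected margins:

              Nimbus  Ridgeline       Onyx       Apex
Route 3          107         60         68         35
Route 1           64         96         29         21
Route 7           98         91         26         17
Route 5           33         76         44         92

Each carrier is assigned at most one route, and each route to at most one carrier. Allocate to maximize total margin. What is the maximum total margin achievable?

Max total: $354k

Treat this as an assignment problem: match each carrier to one route.
Optimal: Nimbus→Route 7 ($98k), Ridgeline→Route 1 ($96k), Onyx→Route 3 ($68k), Apex→Route 5 ($92k) — total 98+96+68+92 = $354k.
Max-entry greedy (repeatedly take the single best remaining cell) gives $321k, worse by 33.
Next-best assignment: Nimbus→Route 3, Ridgeline→Route 1, Onyx→Route 7, Apex→Route 5 = $321k.
No other one-to-one assignment exceeds $354k.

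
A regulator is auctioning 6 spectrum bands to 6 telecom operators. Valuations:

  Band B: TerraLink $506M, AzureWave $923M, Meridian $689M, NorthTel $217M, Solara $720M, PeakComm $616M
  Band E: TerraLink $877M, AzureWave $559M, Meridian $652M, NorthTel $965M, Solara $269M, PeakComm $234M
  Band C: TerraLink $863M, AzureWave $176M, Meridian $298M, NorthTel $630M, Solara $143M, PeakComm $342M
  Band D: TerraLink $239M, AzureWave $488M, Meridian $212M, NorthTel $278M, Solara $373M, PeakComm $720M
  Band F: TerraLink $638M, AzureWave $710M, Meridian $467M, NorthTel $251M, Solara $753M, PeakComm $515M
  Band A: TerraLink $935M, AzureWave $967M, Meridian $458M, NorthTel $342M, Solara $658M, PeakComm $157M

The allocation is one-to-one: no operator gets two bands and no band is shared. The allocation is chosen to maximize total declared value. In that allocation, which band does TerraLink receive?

Optimal: TerraLink→Band C ($863M), AzureWave→Band A ($967M), Meridian→Band B ($689M), NorthTel→Band E ($965M), Solara→Band F ($753M), PeakComm→Band D ($720M) — total 863+967+689+965+753+720 = $4957M.
Column-greedy (each band in turn goes to its best remaining operator) gives $4682M, worse by 275.
Swapping AzureWave↔PeakComm (AzureWave→Band D $488M, PeakComm→Band A $157M) loses 1042.
No other one-to-one assignment exceeds $4957M.
TerraLink's own top band is Band A ($935M), but forcing TerraLink→Band A and reassigning the rest optimally gives only $4613M — worse by 344.

TerraLink receives Band C.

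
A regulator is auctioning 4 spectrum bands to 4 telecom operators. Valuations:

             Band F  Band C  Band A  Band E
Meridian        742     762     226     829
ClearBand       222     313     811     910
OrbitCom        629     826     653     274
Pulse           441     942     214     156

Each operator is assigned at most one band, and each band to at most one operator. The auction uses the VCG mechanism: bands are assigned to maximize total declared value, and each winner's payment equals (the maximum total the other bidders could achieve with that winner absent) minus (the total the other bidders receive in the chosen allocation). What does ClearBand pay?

Efficient allocation: Meridian→Band F ($742M), ClearBand→Band E ($910M), OrbitCom→Band A ($653M), Pulse→Band C ($942M); total welfare W = $3247M.
ClearBand receives Band E at value $910M, so the others get W − 910 = $2337M.
Without ClearBand: best allocation of the remaining 3 bidders over all 4 bands is Meridian→Band E ($829M), OrbitCom→Band A ($653M), Pulse→Band C ($942M), total $2424M.
VCG payment = (others' best without ClearBand) − (others' welfare with ClearBand) = 2424 − 2337 = $87M.

ClearBand pays $87M.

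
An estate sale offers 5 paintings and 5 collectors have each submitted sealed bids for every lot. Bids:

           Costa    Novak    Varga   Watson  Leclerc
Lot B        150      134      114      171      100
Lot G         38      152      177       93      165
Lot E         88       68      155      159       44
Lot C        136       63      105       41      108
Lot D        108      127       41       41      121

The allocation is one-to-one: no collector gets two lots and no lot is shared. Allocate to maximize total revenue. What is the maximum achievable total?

This is the linear assignment problem.
Optimal: Costa→Lot C ($136), Novak→Lot D ($127), Varga→Lot E ($155), Watson→Lot B ($171), Leclerc→Lot G ($165) — total 136+127+155+171+165 = $754.
Row-greedy (each collector in turn takes its best remaining lot) gives $619, worse by 135.
No other one-to-one assignment exceeds $754.

Maximum total: $754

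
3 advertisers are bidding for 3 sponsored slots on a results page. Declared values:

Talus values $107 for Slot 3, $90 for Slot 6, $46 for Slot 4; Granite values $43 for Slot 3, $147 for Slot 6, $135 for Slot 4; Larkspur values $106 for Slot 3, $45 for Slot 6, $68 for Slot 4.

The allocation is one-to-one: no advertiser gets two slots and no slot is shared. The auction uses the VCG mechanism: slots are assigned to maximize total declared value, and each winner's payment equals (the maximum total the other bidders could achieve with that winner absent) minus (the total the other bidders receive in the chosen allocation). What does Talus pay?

Talus pays $12.

Efficient allocation: Talus→Slot 6 ($90), Granite→Slot 4 ($135), Larkspur→Slot 3 ($106); total welfare W = $331.
Talus receives Slot 6 at value $90, so the others get W − 90 = $241.
Without Talus: best allocation of the remaining 2 bidders over all 3 slots is Granite→Slot 6 ($147), Larkspur→Slot 3 ($106), total $253.
VCG payment = (others' best without Talus) − (others' welfare with Talus) = 253 − 241 = $12.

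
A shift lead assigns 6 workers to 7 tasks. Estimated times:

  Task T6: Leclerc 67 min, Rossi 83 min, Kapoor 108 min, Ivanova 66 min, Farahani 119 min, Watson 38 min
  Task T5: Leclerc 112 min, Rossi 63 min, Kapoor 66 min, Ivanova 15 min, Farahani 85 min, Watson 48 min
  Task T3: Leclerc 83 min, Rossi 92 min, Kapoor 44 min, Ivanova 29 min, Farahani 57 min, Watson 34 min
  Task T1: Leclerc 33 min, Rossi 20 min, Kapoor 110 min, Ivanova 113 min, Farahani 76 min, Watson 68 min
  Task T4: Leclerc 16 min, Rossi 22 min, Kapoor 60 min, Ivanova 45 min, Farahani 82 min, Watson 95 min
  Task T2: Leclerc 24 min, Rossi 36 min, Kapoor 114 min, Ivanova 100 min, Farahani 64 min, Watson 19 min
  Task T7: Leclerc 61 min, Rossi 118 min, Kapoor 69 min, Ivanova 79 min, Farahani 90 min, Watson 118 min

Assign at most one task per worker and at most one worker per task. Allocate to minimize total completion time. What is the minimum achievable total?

Minimum total: 196 min

Optimal: Leclerc→Task T4 (16 min), Rossi→Task T1 (20 min), Kapoor→Task T7 (69 min), Ivanova→Task T5 (15 min), Farahani→Task T3 (57 min), Watson→Task T2 (19 min) — total 16+20+69+15+57+19 = 196 min.
Min-entry greedy (repeatedly take the single cheapest remaining cell) gives 204 min, worse by 8.
Next-best assignment: Leclerc→Task T4, Rossi→Task T1, Kapoor→Task T3, Ivanova→Task T5, Farahani→Task T2, Watson→Task T6 = 197 min.
Swapping Rossi↔Leclerc (Rossi→Task T4 22 min, Leclerc→Task T1 33 min) adds 19.
Every other assignment is strictly worse.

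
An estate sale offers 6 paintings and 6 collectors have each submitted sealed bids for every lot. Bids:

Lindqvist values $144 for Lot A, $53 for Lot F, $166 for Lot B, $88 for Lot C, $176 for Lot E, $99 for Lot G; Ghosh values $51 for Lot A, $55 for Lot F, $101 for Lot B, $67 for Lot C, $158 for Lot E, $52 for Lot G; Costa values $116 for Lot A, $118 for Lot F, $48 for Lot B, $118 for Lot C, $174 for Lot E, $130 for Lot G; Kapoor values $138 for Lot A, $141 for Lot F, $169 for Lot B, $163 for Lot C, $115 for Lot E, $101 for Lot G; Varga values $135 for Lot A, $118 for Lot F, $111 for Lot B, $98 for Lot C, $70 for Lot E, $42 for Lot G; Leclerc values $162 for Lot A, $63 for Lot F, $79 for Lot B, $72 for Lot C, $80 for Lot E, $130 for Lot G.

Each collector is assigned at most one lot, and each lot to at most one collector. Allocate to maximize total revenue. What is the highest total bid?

Maximum total: $897

Treat this as an assignment problem: match each collector to one lot.
Optimal: Lindqvist→Lot B ($166), Ghosh→Lot E ($158), Costa→Lot G ($130), Kapoor→Lot C ($163), Varga→Lot F ($118), Leclerc→Lot A ($162) — total 166+158+130+163+118+162 = $897.
Max-entry greedy (repeatedly take the single best remaining cell) gives $822, worse by 75.
Swapping Lindqvist↔Ghosh (Lindqvist→Lot E $176, Ghosh→Lot B $101) loses 47.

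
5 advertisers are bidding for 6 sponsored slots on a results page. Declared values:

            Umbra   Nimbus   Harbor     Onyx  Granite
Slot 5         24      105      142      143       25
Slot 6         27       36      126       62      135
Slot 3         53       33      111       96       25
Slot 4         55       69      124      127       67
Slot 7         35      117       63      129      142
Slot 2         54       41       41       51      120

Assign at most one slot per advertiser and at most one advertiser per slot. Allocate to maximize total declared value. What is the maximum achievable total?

Optimal: Umbra→Slot 2 ($54), Nimbus→Slot 7 ($117), Harbor→Slot 5 ($142), Onyx→Slot 4 ($127), Granite→Slot 6 ($135) — total 54+117+142+127+135 = $575.
Max-entry greedy (repeatedly take the single best remaining cell) gives $534, worse by 41.
Next-best assignment: Umbra→Slot 3, Nimbus→Slot 7, Harbor→Slot 5, Onyx→Slot 4, Granite→Slot 6 = $574.

Maximum total: $575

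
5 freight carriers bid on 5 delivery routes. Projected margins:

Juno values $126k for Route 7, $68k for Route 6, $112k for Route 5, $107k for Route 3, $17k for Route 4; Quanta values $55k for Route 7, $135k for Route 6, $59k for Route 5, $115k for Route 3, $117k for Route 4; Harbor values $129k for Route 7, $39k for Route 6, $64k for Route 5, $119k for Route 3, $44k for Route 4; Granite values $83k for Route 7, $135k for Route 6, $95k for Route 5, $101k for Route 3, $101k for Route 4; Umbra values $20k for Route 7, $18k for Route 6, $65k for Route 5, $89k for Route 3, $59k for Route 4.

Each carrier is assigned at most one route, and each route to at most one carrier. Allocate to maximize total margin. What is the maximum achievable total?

Maximum total: $582k

Optimal: Juno→Route 5 ($112k), Quanta→Route 4 ($117k), Harbor→Route 7 ($129k), Granite→Route 6 ($135k), Umbra→Route 3 ($89k) — total 112+117+129+135+89 = $582k.
Max-entry greedy (repeatedly take the single best remaining cell) gives $536k, worse by 46.
Next-best assignment: Juno→Route 5, Quanta→Route 6, Harbor→Route 7, Granite→Route 4, Umbra→Route 3 = $566k.
Swapping Juno↔Umbra (Juno→Route 3 $107k, Umbra→Route 5 $65k) loses 29.
Checked against all permutations: $582k is optimal.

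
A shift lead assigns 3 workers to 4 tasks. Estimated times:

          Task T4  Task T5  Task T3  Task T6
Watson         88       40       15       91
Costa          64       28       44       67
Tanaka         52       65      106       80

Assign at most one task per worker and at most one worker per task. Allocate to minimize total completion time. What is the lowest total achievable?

Min total: 95 min

Optimal: Watson→Task T3 (15 min), Costa→Task T5 (28 min), Tanaka→Task T4 (52 min) — total 15+28+52 = 95 min.
Next-best assignment: Watson→Task T3, Costa→Task T5, Tanaka→Task T6 = 123 min.
Checked against all permutations: 95 min is optimal.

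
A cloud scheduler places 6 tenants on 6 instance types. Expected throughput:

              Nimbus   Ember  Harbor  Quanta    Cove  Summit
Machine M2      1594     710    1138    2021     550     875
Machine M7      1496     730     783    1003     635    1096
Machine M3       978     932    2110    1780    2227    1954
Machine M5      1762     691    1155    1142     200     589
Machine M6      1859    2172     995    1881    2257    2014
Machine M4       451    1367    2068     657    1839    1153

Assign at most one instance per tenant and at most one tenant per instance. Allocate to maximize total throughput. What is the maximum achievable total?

Max total: 11346 ops/s

Optimal: Nimbus→Machine M5 (1762 ops/s), Ember→Machine M6 (2172 ops/s), Harbor→Machine M4 (2068 ops/s), Quanta→Machine M2 (2021 ops/s), Cove→Machine M3 (2227 ops/s), Summit→Machine M7 (1096 ops/s) — total 1762+2172+2068+2021+2227+1096 = 11346 ops/s.
Column-greedy (each instance in turn goes to its best remaining tenant) gives 10224 ops/s, worse by 1122.
Every other assignment is strictly worse.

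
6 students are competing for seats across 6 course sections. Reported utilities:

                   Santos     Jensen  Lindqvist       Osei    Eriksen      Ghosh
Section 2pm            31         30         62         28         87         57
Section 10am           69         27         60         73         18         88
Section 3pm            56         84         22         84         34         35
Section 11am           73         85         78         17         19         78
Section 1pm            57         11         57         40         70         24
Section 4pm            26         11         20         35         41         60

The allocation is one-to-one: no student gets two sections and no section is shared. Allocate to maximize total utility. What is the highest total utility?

Max total: 442 points

This is the linear assignment problem.
Optimal: Santos→Section 10am (69 points), Jensen→Section 11am (85 points), Lindqvist→Section 1pm (57 points), Osei→Section 3pm (84 points), Eriksen→Section 2pm (87 points), Ghosh→Section 4pm (60 points) — total 69+85+57+84+87+60 = 442 points.
Column-greedy (each section in turn goes to its best remaining student) gives 429 points, worse by 13.
Next-best assignment: Santos→Section 1pm, Jensen→Section 3pm, Lindqvist→Section 11am, Osei→Section 10am, Eriksen→Section 2pm, Ghosh→Section 4pm = 439 points.
Checked against all permutations: 442 points is optimal.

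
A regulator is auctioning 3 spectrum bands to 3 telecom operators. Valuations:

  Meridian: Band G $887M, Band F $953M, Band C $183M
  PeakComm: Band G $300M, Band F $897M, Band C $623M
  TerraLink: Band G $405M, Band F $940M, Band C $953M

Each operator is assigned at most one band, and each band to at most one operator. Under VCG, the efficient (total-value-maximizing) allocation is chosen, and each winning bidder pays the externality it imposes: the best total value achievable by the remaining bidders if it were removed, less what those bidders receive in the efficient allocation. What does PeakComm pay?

PeakComm pays $66M.

Efficient allocation: Meridian→Band G ($887M), PeakComm→Band F ($897M), TerraLink→Band C ($953M); total welfare W = $2737M.
PeakComm receives Band F at value $897M, so the others get W − 897 = $1840M.
Without PeakComm: best allocation of the remaining 2 bidders over all 3 bands is Meridian→Band F ($953M), TerraLink→Band C ($953M), total $1906M.
VCG payment = (others' best without PeakComm) − (others' welfare with PeakComm) = 1906 − 1840 = $66M.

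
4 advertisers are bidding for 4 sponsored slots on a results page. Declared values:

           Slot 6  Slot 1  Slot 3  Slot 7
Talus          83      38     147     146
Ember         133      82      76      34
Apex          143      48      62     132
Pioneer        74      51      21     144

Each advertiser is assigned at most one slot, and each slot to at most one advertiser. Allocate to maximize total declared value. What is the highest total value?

Optimal: Talus→Slot 3 ($147), Ember→Slot 1 ($82), Apex→Slot 6 ($143), Pioneer→Slot 7 ($144) — total 147+82+143+144 = $516.
Row-greedy (each advertiser in turn takes its best remaining slot) gives $463, worse by 53.
Every other assignment is strictly worse.

Max total: $516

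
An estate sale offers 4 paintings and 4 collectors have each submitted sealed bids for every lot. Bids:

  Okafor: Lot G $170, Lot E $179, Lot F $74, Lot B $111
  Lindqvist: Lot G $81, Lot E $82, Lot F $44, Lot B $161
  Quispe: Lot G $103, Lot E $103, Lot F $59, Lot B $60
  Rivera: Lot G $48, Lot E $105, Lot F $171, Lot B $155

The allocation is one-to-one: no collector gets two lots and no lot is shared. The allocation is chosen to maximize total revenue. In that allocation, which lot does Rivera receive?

Rivera receives Lot F.

Optimal: Okafor→Lot E ($179), Lindqvist→Lot B ($161), Quispe→Lot G ($103), Rivera→Lot F ($171) — total 179+161+103+171 = $614.
Column-greedy (each lot in turn goes to its best remaining collector) gives $495, worse by 119.
Next-best assignment: Okafor→Lot G, Lindqvist→Lot B, Quispe→Lot E, Rivera→Lot F = $605.
Checked against all permutations: $614 is optimal.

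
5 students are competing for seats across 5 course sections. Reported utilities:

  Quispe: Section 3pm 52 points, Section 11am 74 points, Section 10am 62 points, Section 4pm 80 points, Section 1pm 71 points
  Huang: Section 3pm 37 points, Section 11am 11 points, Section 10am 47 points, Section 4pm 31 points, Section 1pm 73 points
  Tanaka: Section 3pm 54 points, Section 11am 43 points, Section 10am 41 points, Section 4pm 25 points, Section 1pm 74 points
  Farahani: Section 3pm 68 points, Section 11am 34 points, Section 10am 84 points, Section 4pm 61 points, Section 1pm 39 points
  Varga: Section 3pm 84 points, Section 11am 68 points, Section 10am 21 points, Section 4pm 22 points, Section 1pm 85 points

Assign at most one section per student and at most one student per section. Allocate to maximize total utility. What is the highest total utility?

This is the linear assignment problem.
Optimal: Quispe→Section 4pm (80 points), Huang→Section 1pm (73 points), Tanaka→Section 11am (43 points), Farahani→Section 10am (84 points), Varga→Section 3pm (84 points) — total 80+73+43+84+84 = 364 points.
Max-entry greedy (repeatedly take the single best remaining cell) gives 314 points, worse by 50.

Maximum total: 364 points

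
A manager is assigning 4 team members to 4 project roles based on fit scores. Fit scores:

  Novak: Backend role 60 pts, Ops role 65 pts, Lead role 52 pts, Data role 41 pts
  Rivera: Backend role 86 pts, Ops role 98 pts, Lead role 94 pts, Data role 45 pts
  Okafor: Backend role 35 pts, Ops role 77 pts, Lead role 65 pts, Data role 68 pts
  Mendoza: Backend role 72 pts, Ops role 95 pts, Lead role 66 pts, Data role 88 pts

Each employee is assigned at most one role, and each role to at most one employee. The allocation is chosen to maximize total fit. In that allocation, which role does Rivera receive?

Rivera receives Lead role.

Optimal: Novak→Backend role (60 pts), Rivera→Lead role (94 pts), Okafor→Ops role (77 pts), Mendoza→Data role (88 pts) — total 60+94+77+88 = 319 pts.
No other one-to-one assignment exceeds 319 pts.
Rivera's own top role is Ops role (98 pts), but forcing Rivera→Ops role and reassigning the rest optimally gives only 311 pts — worse by 8.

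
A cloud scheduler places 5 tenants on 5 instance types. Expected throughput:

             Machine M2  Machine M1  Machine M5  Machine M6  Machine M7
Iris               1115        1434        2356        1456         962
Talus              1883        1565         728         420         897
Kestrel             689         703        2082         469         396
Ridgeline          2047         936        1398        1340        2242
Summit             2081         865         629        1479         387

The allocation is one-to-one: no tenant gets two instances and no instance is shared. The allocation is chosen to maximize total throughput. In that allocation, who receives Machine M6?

Iris receives Machine M6.

Treat this as an assignment problem: match each tenant to one instance.
Optimal: Iris→Machine M6 (1456 ops/s), Talus→Machine M1 (1565 ops/s), Kestrel→Machine M5 (2082 ops/s), Ridgeline→Machine M7 (2242 ops/s), Summit→Machine M2 (2081 ops/s) — total 1456+1565+2082+2242+2081 = 9426 ops/s.
Max-entry greedy (repeatedly take the single best remaining cell) gives 8713 ops/s, worse by 713.
No other one-to-one assignment exceeds 9426 ops/s.
Iris's own top instance is Machine M5 (2356 ops/s), but forcing Iris→Machine M5 and reassigning the rest optimally gives only 8713 ops/s — worse by 713.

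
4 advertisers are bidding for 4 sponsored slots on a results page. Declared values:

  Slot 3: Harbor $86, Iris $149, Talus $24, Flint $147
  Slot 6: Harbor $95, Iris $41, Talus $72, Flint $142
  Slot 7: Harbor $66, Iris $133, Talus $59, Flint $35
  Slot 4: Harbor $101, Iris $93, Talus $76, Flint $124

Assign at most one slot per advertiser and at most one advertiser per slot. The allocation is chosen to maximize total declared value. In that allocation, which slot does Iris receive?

Iris receives Slot 7.

Treat this as an assignment problem: match each advertiser to one slot.
Optimal: Harbor→Slot 4 ($101), Iris→Slot 7 ($133), Talus→Slot 6 ($72), Flint→Slot 3 ($147) — total 101+133+72+147 = $453.
Column-greedy (each slot in turn goes to its best remaining advertiser) gives $433, worse by 20.
Iris's own top slot is Slot 3 ($149), but forcing Iris→Slot 3 and reassigning the rest optimally gives only $451 — worse by 2.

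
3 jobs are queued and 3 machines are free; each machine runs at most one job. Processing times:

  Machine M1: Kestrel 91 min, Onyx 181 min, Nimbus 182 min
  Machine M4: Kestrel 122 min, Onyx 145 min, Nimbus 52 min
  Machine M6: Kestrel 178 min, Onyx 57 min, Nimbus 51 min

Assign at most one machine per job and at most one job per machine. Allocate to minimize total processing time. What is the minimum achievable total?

Min total: 200 min

Optimal: Kestrel→Machine M1 (91 min), Onyx→Machine M6 (57 min), Nimbus→Machine M4 (52 min) — total 91+57+52 = 200 min.
Min-entry greedy (repeatedly take the single cheapest remaining cell) gives 287 min, worse by 87.
Next-best assignment: Kestrel→Machine M1, Onyx→Machine M4, Nimbus→Machine M6 = 287 min.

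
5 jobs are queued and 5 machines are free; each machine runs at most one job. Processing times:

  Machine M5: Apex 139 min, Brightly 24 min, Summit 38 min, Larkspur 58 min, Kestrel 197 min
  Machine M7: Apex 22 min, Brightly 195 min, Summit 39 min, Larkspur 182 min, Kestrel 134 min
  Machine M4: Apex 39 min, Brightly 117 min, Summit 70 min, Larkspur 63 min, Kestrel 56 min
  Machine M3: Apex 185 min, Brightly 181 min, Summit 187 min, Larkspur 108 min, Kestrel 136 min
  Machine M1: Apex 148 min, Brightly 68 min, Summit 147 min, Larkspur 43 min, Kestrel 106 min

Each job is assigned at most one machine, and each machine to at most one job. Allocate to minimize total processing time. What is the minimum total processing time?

This is a one-to-one assignment (minimum-cost bipartite matching).
Optimal: Apex→Machine M4 (39 min), Brightly→Machine M5 (24 min), Summit→Machine M7 (39 min), Larkspur→Machine M1 (43 min), Kestrel→Machine M3 (136 min) — total 39+24+39+43+136 = 281 min.
Next-best assignment: Apex→Machine M7, Brightly→Machine M1, Summit→Machine M5, Larkspur→Machine M3, Kestrel→Machine M4 = 292 min.

Min total: 281 min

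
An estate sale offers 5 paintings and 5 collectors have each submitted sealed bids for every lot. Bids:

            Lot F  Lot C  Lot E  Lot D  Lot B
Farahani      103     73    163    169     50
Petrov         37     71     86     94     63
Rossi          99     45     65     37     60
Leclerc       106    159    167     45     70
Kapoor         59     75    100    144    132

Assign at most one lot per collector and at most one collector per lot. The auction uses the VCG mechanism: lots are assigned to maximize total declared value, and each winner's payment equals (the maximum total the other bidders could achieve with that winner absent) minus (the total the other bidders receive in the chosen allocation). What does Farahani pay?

Farahani pays $8.

Efficient allocation: Farahani→Lot E ($163), Petrov→Lot D ($94), Rossi→Lot F ($99), Leclerc→Lot C ($159), Kapoor→Lot B ($132); total welfare W = $647.
Farahani receives Lot E at value $163, so the others get W − 163 = $484.
Without Farahani: best allocation of the remaining 4 bidders over all 5 lots is Petrov→Lot D ($94), Rossi→Lot F ($99), Leclerc→Lot E ($167), Kapoor→Lot B ($132), total $492.
VCG payment = (others' best without Farahani) − (others' welfare with Farahani) = 492 − 484 = $8.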